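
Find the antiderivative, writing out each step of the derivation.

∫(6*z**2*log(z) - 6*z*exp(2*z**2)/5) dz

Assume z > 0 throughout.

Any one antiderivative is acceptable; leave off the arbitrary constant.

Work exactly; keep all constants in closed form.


Step 1. Rewrite: now ∫(-6*z*exp(2*z**2)/5) dz + ∫(6*z**2*log(z)) dz.
Step 2. Integrate ∫(6*z**2*log(z)) dz by parts with u = log(z), dv = (6*z**2) dz, so v = 2*z**3 [assuming z > 0]: now 2*z**3*log(z) + ∫(-2*z**2) dz + ∫(-6*z*exp(2*z**2)/5) dz.
Step 3. Evaluate the standard form: now 2*z**3*log(z) - 2*z**3/3 + ∫(-6*z*exp(2*z**2)/5) dz.
Step 4. Substitute u = z**2, turning ∫(-6*z*exp(2*z**2)/5) dz into ∫(-3*exp(2*u)/5) du: now 2*z**3*log(z) - 2*z**3/3 + ∫(-3*exp(2*u)/5) du.
Step 5. Evaluate the standard form: now 2*z**3*log(z) - 2*z**3/3 - 3*exp(2*u)/10.
Step 6. Substitute back u = z**2: now 2*z**3*log(z) - 2*z**3/3 - 3*exp(2*z**2)/10.
Answer: 2*z**3*log(z) - 2*z**3/3 - 3*exp(2*z**2)/10.


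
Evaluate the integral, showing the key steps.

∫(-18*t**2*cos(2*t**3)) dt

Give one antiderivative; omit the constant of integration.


Step 1. Substitute u = t**3, turning ∫(-18*t**2*cos(2*t**3)) dt into ∫(-6*cos(2*u)) du: now ∫(-6*cos(2*u)) du.
Step 2. Evaluate the standard form: now -3*sin(2*u).
Step 3. Substitute back u = t**3: now -3*sin(2*t**3).
Answer: -3*sin(2*t**3).


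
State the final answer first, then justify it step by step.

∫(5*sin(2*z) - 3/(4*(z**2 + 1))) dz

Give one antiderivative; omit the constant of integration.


The answer is -5*cos(2*z)/2 - 3*atan(z)/4.
Step 1. Rewrite: now ∫(-3/(4*(z**2 + 1))) dz + ∫(5*sin(2*z)) dz.
Step 2. Evaluate the standard form: now -5*cos(2*z)/2 + ∫(-3/(4*(z**2 + 1))) dz.
Step 3. Evaluate the standard form: now -5*cos(2*z)/2 - 3*atan(z)/4.
Answer: -5*cos(2*z)/2 - 3*atan(z)/4.


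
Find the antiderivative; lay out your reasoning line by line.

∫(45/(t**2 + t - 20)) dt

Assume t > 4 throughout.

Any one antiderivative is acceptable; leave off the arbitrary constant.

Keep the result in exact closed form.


Step 1. Decompose ∫(45/(t**2 + t - 20)) dt by partial fractions, 45/(t**2 + t - 20) = -5/(t + 5) + 5/(t - 4): now ∫(5/(t - 4)) dt + ∫(-5/(t + 5)) dt.
Step 2. Evaluate the standard form [assuming t > 4]: now 5*log(t - 4) + ∫(-5/(t + 5)) dt.
Step 3. Evaluate the standard form [assuming t > -5]: now 5*log(t - 4) - 5*log(t + 5).
Answer: 5*log(t - 4) - 5*log(t + 5).


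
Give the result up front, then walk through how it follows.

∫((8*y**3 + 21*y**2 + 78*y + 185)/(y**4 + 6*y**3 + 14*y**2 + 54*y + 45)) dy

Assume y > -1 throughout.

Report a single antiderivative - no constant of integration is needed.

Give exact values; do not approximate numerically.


The answer is 3*log(y + 1) + 5*log(y + 5) + atan(y/3)/3.
Step 1. Decompose ∫((8*y**3 + 21*y**2 + 78*y + 185)/(y**4 + 6*y**3 + 14*y**2 + 54*y + 45)) dy by partial fractions, (8*y**3 + 21*y**2 + 78*y + 185)/(y**4 + 6*y**3 + 14*y**2 + 54*y + 45) = 1/(y**2 + 9) + 5/(y + 5) + 3/(y + 1): now ∫(3/(y + 1)) dy + ∫(5/(y + 5)) dy + ∫(1/(y**2 + 9)) dy.
Step 2. Evaluate the standard form [assuming y > -5]: now 5*log(y + 5) + ∫(3/(y + 1)) dy + ∫(1/(y**2 + 9)) dy.
Step 3. Evaluate the standard form [assuming y > -1]: now 3*log(y + 1) + 5*log(y + 5) + ∫(1/(y**2 + 9)) dy.
Step 4. Evaluate the standard form: now 3*log(y + 1) + 5*log(y + 5) + atan(y/3)/3.
Answer: 3*log(y + 1) + 5*log(y + 5) + atan(y/3)/3.


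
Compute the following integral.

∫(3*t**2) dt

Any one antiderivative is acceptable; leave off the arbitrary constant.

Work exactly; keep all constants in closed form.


Answer: t**3.


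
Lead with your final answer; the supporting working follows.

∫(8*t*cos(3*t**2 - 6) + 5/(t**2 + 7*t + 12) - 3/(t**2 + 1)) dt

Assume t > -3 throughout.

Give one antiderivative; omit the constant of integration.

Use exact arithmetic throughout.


The answer is 5*log(t + 3) - 5*log(t + 4) + 4*sin(3*t**2 - 6)/3 - 3*atan(t).
Step 1. Rewrite: now ∫(8*t*cos(3*t**2 - 6)) dt + ∫(-3/(t**2 + 1)) dt + ∫(5/(t**2 + 7*t + 12)) dt.
Step 2. Decompose ∫(5/(t**2 + 7*t + 12)) dt by partial fractions, 5/(t**2 + 7*t + 12) = -5/(t + 4) + 5/(t + 3): now ∫(8*t*cos(3*t**2 - 6)) dt + ∫(5/(t + 3)) dt + ∫(-5/(t + 4)) dt + ∫(-3/(t**2 + 1)) dt.
Step 3. Evaluate the standard form [assuming t > -3]: now 5*log(t + 3) + ∫(8*t*cos(3*t**2 - 6)) dt + ∫(-5/(t + 4)) dt + ∫(-3/(t**2 + 1)) dt.
Step 4. Evaluate the standard form [assuming t > -4]: now 5*log(t + 3) - 5*log(t + 4) + ∫(8*t*cos(3*t**2 - 6)) dt + ∫(-3/(t**2 + 1)) dt.
Step 5. Substitute u = t**2 - 2, turning ∫(8*t*cos(3*t**2 - 6)) dt into ∫(4*cos(3*u)) du: now 5*log(t + 3) - 5*log(t + 4) + ∫(-3/(t**2 + 1)) dt + ∫(4*cos(3*u)) du.
Step 6. Evaluate the standard form: now 5*log(t + 3) - 5*log(t + 4) + 4*sin(3*u)/3 + ∫(-3/(t**2 + 1)) dt.
Step 7. Substitute back u = t**2 - 2: now 5*log(t + 3) - 5*log(t + 4) + 4*sin(3*t**2 - 6)/3 + ∫(-3/(t**2 + 1)) dt.
Step 8. Evaluate the standard form: now 5*log(t + 3) - 5*log(t + 4) + 4*sin(3*t**2 - 6)/3 - 3*atan(t).
Answer: 5*log(t + 3) - 5*log(t + 4) + 4*sin(3*t**2 - 6)/3 - 3*atan(t).


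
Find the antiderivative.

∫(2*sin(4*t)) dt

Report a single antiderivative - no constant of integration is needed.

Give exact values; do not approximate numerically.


Answer: -cos(4*t)/2.


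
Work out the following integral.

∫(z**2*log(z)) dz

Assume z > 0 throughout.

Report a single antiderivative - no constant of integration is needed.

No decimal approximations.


Answer: z**3*log(z)/3 - z**3/9.


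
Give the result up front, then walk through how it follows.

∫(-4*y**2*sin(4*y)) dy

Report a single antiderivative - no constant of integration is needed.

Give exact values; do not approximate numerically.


The answer is y**2*cos(4*y) - y*sin(4*y)/2 - cos(4*y)/8.
Step 1. Integrate ∫(-4*y**2*sin(4*y)) dy by parts with u = y**2, dv = (-4*sin(4*y)) dy, so v = cos(4*y): now y**2*cos(4*y) + ∫(-2*y*cos(4*y)) dy.
Step 2. Integrate ∫(-2*y*cos(4*y)) dy by parts with u = y, dv = (-2*cos(4*y)) dy, so v = -sin(4*y)/2: now y**2*cos(4*y) - y*sin(4*y)/2 + ∫(sin(4*y)/2) dy.
Step 3. Evaluate the standard form: now y**2*cos(4*y) - y*sin(4*y)/2 - cos(4*y)/8.
Answer: y**2*cos(4*y) - y*sin(4*y)/2 - cos(4*y)/8.


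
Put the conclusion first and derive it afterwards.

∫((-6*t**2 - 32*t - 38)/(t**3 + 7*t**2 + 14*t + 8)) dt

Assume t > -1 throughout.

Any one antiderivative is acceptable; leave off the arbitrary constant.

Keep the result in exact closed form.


The answer is -4*log(t + 1) - log(t + 2) - log(t + 4).
Step 1. Decompose ∫((-6*t**2 - 32*t - 38)/(t**3 + 7*t**2 + 14*t + 8)) dt by partial fractions, (-6*t**2 - 32*t - 38)/(t**3 + 7*t**2 + 14*t + 8) = -1/(t + 4) - 1/(t + 2) - 4/(t + 1): now ∫(-4/(t + 1)) dt + ∫(-1/(t + 2)) dt + ∫(-1/(t + 4)) dt.
Step 2. Evaluate the standard form [assuming t > -4]: now -log(t + 4) + ∫(-4/(t + 1)) dt + ∫(-1/(t + 2)) dt.
Step 3. Evaluate the standard form [assuming t > -1]: now -4*log(t + 1) - log(t + 4) + ∫(-1/(t + 2)) dt.
Step 4. Evaluate the standard form [assuming t > -2]: now -4*log(t + 1) - log(t + 2) - log(t + 4).
Answer: -4*log(t + 1) - log(t + 2) - log(t + 4).


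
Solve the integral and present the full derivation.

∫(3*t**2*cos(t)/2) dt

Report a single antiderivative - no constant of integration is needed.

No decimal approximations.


Step 1. Integrate ∫(3*t**2*cos(t)/2) dt by parts with u = t**2, dv = (3*cos(t)/2) dt, so v = 3*sin(t)/2: now 3*t**2*sin(t)/2 + ∫(-3*t*sin(t)) dt.
Step 2. Integrate ∫(-3*t*sin(t)) dt by parts with u = t, dv = (-3*sin(t)) dt, so v = 3*cos(t): now 3*t**2*sin(t)/2 + 3*t*cos(t) + ∫(-3*cos(t)) dt.
Step 3. Evaluate the standard form: now 3*t**2*sin(t)/2 + 3*t*cos(t) - 3*sin(t).
Answer: 3*t**2*sin(t)/2 + 3*t*cos(t) - 3*sin(t).


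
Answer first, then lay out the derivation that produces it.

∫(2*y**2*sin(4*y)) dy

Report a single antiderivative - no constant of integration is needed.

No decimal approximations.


The answer is -y**2*cos(4*y)/2 + y*sin(4*y)/4 + cos(4*y)/16.
Step 1. Integrate ∫(2*y**2*sin(4*y)) dy by parts with u = y**2, dv = (2*sin(4*y)) dy, so v = -cos(4*y)/2: now -y**2*cos(4*y)/2 + ∫(y*cos(4*y)) dy.
Step 2. Integrate ∫(y*cos(4*y)) dy by parts with u = y, dv = (cos(4*y)) dy, so v = sin(4*y)/4: now -y**2*cos(4*y)/2 + y*sin(4*y)/4 + ∫(-sin(4*y)/4) dy.
Step 3. Evaluate the standard form: now -y**2*cos(4*y)/2 + y*sin(4*y)/4 + cos(4*y)/16.
Answer: -y**2*cos(4*y)/2 + y*sin(4*y)/4 + cos(4*y)/16.


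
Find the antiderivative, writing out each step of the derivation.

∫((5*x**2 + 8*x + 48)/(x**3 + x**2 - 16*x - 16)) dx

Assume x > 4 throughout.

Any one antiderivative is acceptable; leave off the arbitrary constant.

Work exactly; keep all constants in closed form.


Step 1. Decompose ∫((5*x**2 + 8*x + 48)/(x**3 + x**2 - 16*x - 16)) dx by partial fractions, (5*x**2 + 8*x + 48)/(x**3 + x**2 - 16*x - 16) = 4/(x + 4) - 3/(x + 1) + 4/(x - 4): now ∫(4/(x - 4)) dx + ∫(-3/(x + 1)) dx + ∫(4/(x + 4)) dx.
Step 2. Evaluate the standard form [assuming x > 4]: now 4*log(x - 4) + ∫(-3/(x + 1)) dx + ∫(4/(x + 4)) dx.
Step 3. Evaluate the standard form [assuming x > -4]: now 4*log(x - 4) + 4*log(x + 4) + ∫(-3/(x + 1)) dx.
Step 4. Evaluate the standard form [assuming x > -1]: now 4*log(x - 4) - 3*log(x + 1) + 4*log(x + 4).
Answer: 4*log(x - 4) - 3*log(x + 1) + 4*log(x + 4).


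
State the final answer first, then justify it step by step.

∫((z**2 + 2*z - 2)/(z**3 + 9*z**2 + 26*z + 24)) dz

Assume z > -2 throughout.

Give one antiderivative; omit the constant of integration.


The answer is -log(z + 2) - log(z + 3) + 3*log(z + 4).
Step 1. Decompose ∫((z**2 + 2*z - 2)/(z**3 + 9*z**2 + 26*z + 24)) dz by partial fractions, (z**2 + 2*z - 2)/(z**3 + 9*z**2 + 26*z + 24) = 3/(z + 4) - 1/(z + 3) - 1/(z + 2): now ∫(-1/(z + 2)) dz + ∫(-1/(z + 3)) dz + ∫(3/(z + 4)) dz.
Step 2. Evaluate the standard form [assuming z > -3]: now -log(z + 3) + ∫(-1/(z + 2)) dz + ∫(3/(z + 4)) dz.
Step 3. Evaluate the standard form [assuming z > -2]: now -log(z + 2) - log(z + 3) + ∫(3/(z + 4)) dz.
Step 4. Evaluate the standard form [assuming z > -4]: now -log(z + 2) - log(z + 3) + 3*log(z + 4).
Answer: -log(z + 2) - log(z + 3) + 3*log(z + 4).


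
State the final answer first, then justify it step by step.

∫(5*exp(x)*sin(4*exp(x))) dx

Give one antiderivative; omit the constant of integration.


The answer is -5*cos(4*exp(x))/4.
Step 1. Substitute u = exp(x), turning ∫(5*exp(x)*sin(4*exp(x))) dx into ∫(5*sin(4*u)) du: now ∫(5*sin(4*u)) du.
Step 2. Evaluate the standard form: now -5*cos(4*u)/4.
Step 3. Substitute back u = exp(x): now -5*cos(4*exp(x))/4.
Answer: -5*cos(4*exp(x))/4.


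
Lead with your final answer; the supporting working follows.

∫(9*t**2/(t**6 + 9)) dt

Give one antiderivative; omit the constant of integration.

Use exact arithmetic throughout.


The answer is atan(t**3/3).
Step 1. Substitute u = t**3, turning ∫(9*t**2/(t**6 + 9)) dt into ∫(3/(u**2 + 9)) du: now ∫(3/(u**2 + 9)) du.
Step 2. Evaluate the standard form: now atan(u/3).
Step 3. Substitute back u = t**3: now atan(t**3/3).
Answer: atan(t**3/3).


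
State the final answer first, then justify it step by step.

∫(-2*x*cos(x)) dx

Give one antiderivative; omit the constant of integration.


The answer is -2*x*sin(x) - 2*cos(x).
Step 1. Integrate ∫(-2*x*cos(x)) dx by parts with u = x, dv = (-2*cos(x)) dx, so v = -2*sin(x): now -2*x*sin(x) + ∫(2*sin(x)) dx.
Step 2. Evaluate the standard form: now -2*x*sin(x) - 2*cos(x).
Answer: -2*x*sin(x) - 2*cos(x).


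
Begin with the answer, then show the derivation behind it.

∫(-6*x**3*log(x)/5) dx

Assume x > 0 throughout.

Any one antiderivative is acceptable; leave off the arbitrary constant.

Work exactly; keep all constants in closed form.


The answer is -3*x**4*log(x)/10 + 3*x**4/40.
Step 1. Integrate ∫(-6*x**3*log(x)/5) dx by parts with u = log(x), dv = (-6*x**3/5) dx, so v = -3*x**4/10 [assuming x > 0]: now -3*x**4*log(x)/10 + ∫(3*x**3/10) dx.
Step 2. Evaluate the standard form: now -3*x**4*log(x)/10 + 3*x**4/40.
Answer: -3*x**4*log(x)/10 + 3*x**4/40.


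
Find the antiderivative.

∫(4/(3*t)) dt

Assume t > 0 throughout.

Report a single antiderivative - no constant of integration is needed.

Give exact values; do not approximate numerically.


Answer: 4*log(t)/3.


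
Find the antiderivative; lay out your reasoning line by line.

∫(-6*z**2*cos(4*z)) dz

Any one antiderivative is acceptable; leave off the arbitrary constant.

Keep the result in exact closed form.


Step 1. Integrate ∫(-6*z**2*cos(4*z)) dz by parts with u = z**2, dv = (-6*cos(4*z)) dz, so v = -3*sin(4*z)/2: now -3*z**2*sin(4*z)/2 + ∫(3*z*sin(4*z)) dz.
Step 2. Integrate ∫(3*z*sin(4*z)) dz by parts with u = z, dv = (3*sin(4*z)) dz, so v = -3*cos(4*z)/4: now -3*z**2*sin(4*z)/2 - 3*z*cos(4*z)/4 + ∫(3*cos(4*z)/4) dz.
Step 3. Evaluate the standard form: now -3*z**2*sin(4*z)/2 - 3*z*cos(4*z)/4 + 3*sin(4*z)/16.
Answer: -3*z**2*sin(4*z)/2 - 3*z*cos(4*z)/4 + 3*sin(4*z)/16.


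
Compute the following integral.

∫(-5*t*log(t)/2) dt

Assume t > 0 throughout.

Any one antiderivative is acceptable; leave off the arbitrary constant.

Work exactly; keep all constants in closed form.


Answer: -5*t**2*log(t)/4 + 5*t**2/8.


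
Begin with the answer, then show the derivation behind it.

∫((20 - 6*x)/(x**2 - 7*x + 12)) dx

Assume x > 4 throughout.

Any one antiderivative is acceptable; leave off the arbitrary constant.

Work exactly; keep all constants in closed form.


The answer is -4*log(x - 4) - 2*log(x - 3).
Step 1. Decompose ∫((20 - 6*x)/(x**2 - 7*x + 12)) dx by partial fractions, (20 - 6*x)/(x**2 - 7*x + 12) = -2/(x - 3) - 4/(x - 4): now ∫(-4/(x - 4)) dx + ∫(-2/(x - 3)) dx.
Step 2. Evaluate the standard form [assuming x > 3]: now -2*log(x - 3) + ∫(-4/(x - 4)) dx.
Step 3. Evaluate the standard form [assuming x > 4]: now -4*log(x - 4) - 2*log(x - 3).
Answer: -4*log(x - 4) - 2*log(x - 3).


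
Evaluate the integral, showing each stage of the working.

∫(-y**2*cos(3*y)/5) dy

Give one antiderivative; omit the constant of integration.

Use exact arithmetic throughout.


Step 1. Integrate ∫(-y**2*cos(3*y)/5) dy by parts with u = y**2, dv = (-cos(3*y)/5) dy, so v = -sin(3*y)/15: now -y**2*sin(3*y)/15 + ∫(2*y*sin(3*y)/15) dy.
Step 2. Integrate ∫(2*y*sin(3*y)/15) dy by parts with u = y, dv = (2*sin(3*y)/15) dy, so v = -2*cos(3*y)/45: now -y**2*sin(3*y)/15 - 2*y*cos(3*y)/45 + ∫(2*cos(3*y)/45) dy.
Step 3. Evaluate the standard form: now -y**2*sin(3*y)/15 - 2*y*cos(3*y)/45 + 2*sin(3*y)/135.
Answer: -y**2*sin(3*y)/15 - 2*y*cos(3*y)/45 + 2*sin(3*y)/135.


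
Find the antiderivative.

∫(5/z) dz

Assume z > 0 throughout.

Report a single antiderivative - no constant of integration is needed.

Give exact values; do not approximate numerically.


Answer: 5*log(z).


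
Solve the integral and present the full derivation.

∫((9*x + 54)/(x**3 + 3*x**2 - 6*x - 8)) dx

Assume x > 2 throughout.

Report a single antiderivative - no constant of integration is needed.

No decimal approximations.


Step 1. Decompose ∫((9*x + 54)/(x**3 + 3*x**2 - 6*x - 8)) dx by partial fractions, (9*x + 54)/(x**3 + 3*x**2 - 6*x - 8) = 1/(x + 4) - 5/(x + 1) + 4/(x - 2): now ∫(4/(x - 2)) dx + ∫(-5/(x + 1)) dx + ∫(1/(x + 4)) dx.
Step 2. Evaluate the standard form [assuming x > -4]: now log(x + 4) + ∫(4/(x - 2)) dx + ∫(-5/(x + 1)) dx.
Step 3. Evaluate the standard form [assuming x > 2]: now 4*log(x - 2) + log(x + 4) + ∫(-5/(x + 1)) dx.
Step 4. Evaluate the standard form [assuming x > -1]: now 4*log(x - 2) - 5*log(x + 1) + log(x + 4).
Answer: 4*log(x - 2) - 5*log(x + 1) + log(x + 4).


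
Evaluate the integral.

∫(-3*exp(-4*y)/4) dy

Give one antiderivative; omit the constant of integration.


Answer: 3*exp(-4*y)/16.


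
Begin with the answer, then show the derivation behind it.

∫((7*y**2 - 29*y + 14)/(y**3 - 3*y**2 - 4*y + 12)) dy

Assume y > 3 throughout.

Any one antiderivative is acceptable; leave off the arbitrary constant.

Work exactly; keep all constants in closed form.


The answer is -2*log(y - 3) + 4*log(y - 2) + 5*log(y + 2).
Step 1. Decompose ∫((7*y**2 - 29*y + 14)/(y**3 - 3*y**2 - 4*y + 12)) dy by partial fractions, (7*y**2 - 29*y + 14)/(y**3 - 3*y**2 - 4*y + 12) = 5/(y + 2) + 4/(y - 2) - 2/(y - 3): now ∫(-2/(y - 3)) dy + ∫(4/(y - 2)) dy + ∫(5/(y + 2)) dy.
Step 2. Evaluate the standard form [assuming y > -2]: now 5*log(y + 2) + ∫(-2/(y - 3)) dy + ∫(4/(y - 2)) dy.
Step 3. Evaluate the standard form [assuming y > 3]: now -2*log(y - 3) + 5*log(y + 2) + ∫(4/(y - 2)) dy.
Step 4. Evaluate the standard form [assuming y > 2]: now -2*log(y - 3) + 4*log(y - 2) + 5*log(y + 2).
Answer: -2*log(y - 3) + 4*log(y - 2) + 5*log(y + 2).


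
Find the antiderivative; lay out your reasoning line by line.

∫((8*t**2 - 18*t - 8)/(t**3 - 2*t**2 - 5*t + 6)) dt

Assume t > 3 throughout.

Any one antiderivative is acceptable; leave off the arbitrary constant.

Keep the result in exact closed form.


Step 1. Decompose ∫((8*t**2 - 18*t - 8)/(t**3 - 2*t**2 - 5*t + 6)) dt by partial fractions, (8*t**2 - 18*t - 8)/(t**3 - 2*t**2 - 5*t + 6) = 4/(t + 2) + 3/(t - 1) + 1/(t - 3): now ∫(1/(t - 3)) dt + ∫(3/(t - 1)) dt + ∫(4/(t + 2)) dt.
Step 2. Evaluate the standard form [assuming t > 1]: now 3*log(t - 1) + ∫(1/(t - 3)) dt + ∫(4/(t + 2)) dt.
Step 3. Evaluate the standard form [assuming t > 3]: now log(t - 3) + 3*log(t - 1) + ∫(4/(t + 2)) dt.
Step 4. Evaluate the standard form [assuming t > -2]: now log(t - 3) + 3*log(t - 1) + 4*log(t + 2).
Answer: log(t - 3) + 3*log(t - 1) + 4*log(t + 2).


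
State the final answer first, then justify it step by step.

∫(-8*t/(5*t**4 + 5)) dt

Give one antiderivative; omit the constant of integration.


The answer is -4*atan(t**2)/5.
Step 1. Substitute u = t**2, turning ∫(-8*t/(5*t**4 + 5)) dt into ∫(-4/(5*(u**2 + 1))) du: now ∫(-4/(5*(u**2 + 1))) du.
Step 2. Evaluate the standard form: now -4*atan(u)/5.
Step 3. Substitute back u = t**2: now -4*atan(t**2)/5.
Answer: -4*atan(t**2)/5.


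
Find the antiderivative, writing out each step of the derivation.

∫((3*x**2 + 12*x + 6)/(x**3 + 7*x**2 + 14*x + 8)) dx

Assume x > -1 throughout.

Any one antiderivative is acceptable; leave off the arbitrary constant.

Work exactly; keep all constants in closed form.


Step 1. Decompose ∫((3*x**2 + 12*x + 6)/(x**3 + 7*x**2 + 14*x + 8)) dx by partial fractions, (3*x**2 + 12*x + 6)/(x**3 + 7*x**2 + 14*x + 8) = 1/(x + 4) + 3/(x + 2) - 1/(x + 1): now ∫(-1/(x + 1)) dx + ∫(3/(x + 2)) dx + ∫(1/(x + 4)) dx.
Step 2. Evaluate the standard form [assuming x > -1]: now -log(x + 1) + ∫(3/(x + 2)) dx + ∫(1/(x + 4)) dx.
Step 3. Evaluate the standard form [assuming x > -4]: now -log(x + 1) + log(x + 4) + ∫(3/(x + 2)) dx.
Step 4. Evaluate the standard form [assuming x > -2]: now -log(x + 1) + 3*log(x + 2) + log(x + 4).
Answer: -log(x + 1) + 3*log(x + 2) + log(x + 4).


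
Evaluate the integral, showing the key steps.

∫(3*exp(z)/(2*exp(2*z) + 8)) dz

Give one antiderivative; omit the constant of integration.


Step 1. Substitute u = exp(z), turning ∫(3*exp(z)/(2*exp(2*z) + 8)) dz into ∫(3/(2*(u**2 + 4))) du: now ∫(3/(2*(u**2 + 4))) du.
Step 2. Evaluate the standard form: now 3*atan(u/2)/4.
Step 3. Substitute back u = exp(z): now 3*atan(exp(z)/2)/4.
Answer: 3*atan(exp(z)/2)/4.


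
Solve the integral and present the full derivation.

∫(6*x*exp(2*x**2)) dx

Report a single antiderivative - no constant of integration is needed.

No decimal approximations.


Step 1. Substitute u = x**2, turning ∫(6*x*exp(2*x**2)) dx into ∫(3*exp(2*u)) du: now ∫(3*exp(2*u)) du.
Step 2. Evaluate the standard form: now 3*exp(2*u)/2.
Step 3. Substitute back u = x**2: now 3*exp(2*x**2)/2.
Answer: 3*exp(2*x**2)/2.


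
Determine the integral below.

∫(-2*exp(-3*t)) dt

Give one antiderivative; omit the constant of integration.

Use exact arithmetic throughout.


Answer: 2*exp(-3*t)/3.


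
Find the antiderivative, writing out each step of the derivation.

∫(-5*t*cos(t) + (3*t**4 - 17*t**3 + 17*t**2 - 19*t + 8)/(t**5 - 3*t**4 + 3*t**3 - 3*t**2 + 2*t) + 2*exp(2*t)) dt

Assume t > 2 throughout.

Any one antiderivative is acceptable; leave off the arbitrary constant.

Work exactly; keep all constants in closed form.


Step 1. Rewrite: now ∫(-5*t*cos(t)) dt + ∫((3*t**4 - 17*t**3 + 17*t**2 - 19*t + 8)/(t**5 - 3*t**4 + 3*t**3 - 3*t**2 + 2*t)) dt + ∫(2*exp(2*t)) dt.
Step 2. Decompose ∫((3*t**4 - 17*t**3 + 17*t**2 - 19*t + 8)/(t**5 - 3*t**4 + 3*t**3 - 3*t**2 + 2*t)) dt by partial fractions, (3*t**4 - 17*t**3 + 17*t**2 - 19*t + 8)/(t**5 - 3*t**4 + 3*t**3 - 3*t**2 + 2*t) = -2/(t**2 + 1) + 4/(t - 1) - 5/(t - 2) + 4/t: now ∫(4/t) dt + ∫(-5*t*cos(t)) dt + ∫(-5/(t - 2)) dt + ∫(4/(t - 1)) dt + ∫(-2/(t**2 + 1)) dt + ∫(2*exp(2*t)) dt.
Step 3. Evaluate the standard form [assuming t > 1]: now 4*log(t - 1) + ∫(4/t) dt + ∫(-5*t*cos(t)) dt + ∫(-5/(t - 2)) dt + ∫(-2/(t**2 + 1)) dt + ∫(2*exp(2*t)) dt.
Step 4. Evaluate the standard form [assuming t > 0]: now 4*log(t) + 4*log(t - 1) + ∫(-5*t*cos(t)) dt + ∫(-5/(t - 2)) dt + ∫(-2/(t**2 + 1)) dt + ∫(2*exp(2*t)) dt.
Step 5. Evaluate the standard form [assuming t > 2]: now 4*log(t) - 5*log(t - 2) + 4*log(t - 1) + ∫(-5*t*cos(t)) dt + ∫(-2/(t**2 + 1)) dt + ∫(2*exp(2*t)) dt.
Step 6. Evaluate the standard form: now 4*log(t) - 5*log(t - 2) + 4*log(t - 1) - 2*atan(t) + ∫(-5*t*cos(t)) dt + ∫(2*exp(2*t)) dt.
Step 7. Evaluate the standard form: now exp(2*t) + 4*log(t) - 5*log(t - 2) + 4*log(t - 1) - 2*atan(t) + ∫(-5*t*cos(t)) dt.
Step 8. Integrate ∫(-5*t*cos(t)) dt by parts with u = t, dv = (-5*cos(t)) dt, so v = -5*sin(t): now -5*t*sin(t) + exp(2*t) + 4*log(t) - 5*log(t - 2) + 4*log(t - 1) - 2*atan(t) + ∫(5*sin(t)) dt.
Step 9. Evaluate the standard form: now -5*t*sin(t) + exp(2*t) + 4*log(t) - 5*log(t - 2) + 4*log(t - 1) - 5*cos(t) - 2*atan(t).
Answer: -5*t*sin(t) + exp(2*t) + 4*log(t) - 5*log(t - 2) + 4*log(t - 1) - 5*cos(t) - 2*atan(t).


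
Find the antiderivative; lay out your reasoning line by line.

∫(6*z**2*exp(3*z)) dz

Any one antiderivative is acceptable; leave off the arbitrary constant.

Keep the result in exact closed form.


Step 1. Integrate ∫(6*z**2*exp(3*z)) dz by parts with u = z**2, dv = (6*exp(3*z)) dz, so v = 2*exp(3*z): now 2*z**2*exp(3*z) + ∫(-4*z*exp(3*z)) dz.
Step 2. Integrate ∫(-4*z*exp(3*z)) dz by parts with u = z, dv = (-4*exp(3*z)) dz, so v = -4*exp(3*z)/3: now 2*z**2*exp(3*z) - 4*z*exp(3*z)/3 + ∫(4*exp(3*z)/3) dz.
Step 3. Evaluate the standard form: now 2*z**2*exp(3*z) - 4*z*exp(3*z)/3 + 4*exp(3*z)/9.
Answer: 2*z**2*exp(3*z) - 4*z*exp(3*z)/3 + 4*exp(3*z)/9.


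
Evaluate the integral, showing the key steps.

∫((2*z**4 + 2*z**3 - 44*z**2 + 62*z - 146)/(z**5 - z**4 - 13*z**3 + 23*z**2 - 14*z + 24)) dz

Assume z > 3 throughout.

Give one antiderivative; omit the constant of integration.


Step 1. Decompose ∫((2*z**4 + 2*z**3 - 44*z**2 + 62*z - 146)/(z**5 - z**4 - 13*z**3 + 23*z**2 - 14*z + 24)) dz by partial fractions, (2*z**4 + 2*z**3 - 44*z**2 + 62*z - 146)/(z**5 - z**4 - 13*z**3 + 23*z**2 - 14*z + 24) = -4/(z**2 + 1) - 1/(z + 4) + 5/(z - 2) - 2/(z - 3): now ∫(-2/(z - 3)) dz + ∫(5/(z - 2)) dz + ∫(-1/(z + 4)) dz + ∫(-4/(z**2 + 1)) dz.
Step 2. Evaluate the standard form [assuming z > -4]: now -log(z + 4) + ∫(-2/(z - 3)) dz + ∫(5/(z - 2)) dz + ∫(-4/(z**2 + 1)) dz.
Step 3. Evaluate the standard form [assuming z > 2]: now 5*log(z - 2) - log(z + 4) + ∫(-2/(z - 3)) dz + ∫(-4/(z**2 + 1)) dz.
Step 4. Evaluate the standard form [assuming z > 3]: now -2*log(z - 3) + 5*log(z - 2) - log(z + 4) + ∫(-4/(z**2 + 1)) dz.
Step 5. Evaluate the standard form: now -2*log(z - 3) + 5*log(z - 2) - log(z + 4) - 4*atan(z).
Answer: -2*log(z - 3) + 5*log(z - 2) - log(z + 4) - 4*atan(z).


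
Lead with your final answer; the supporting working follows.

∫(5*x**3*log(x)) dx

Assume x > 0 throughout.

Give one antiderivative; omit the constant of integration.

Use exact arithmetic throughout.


The answer is 5*x**4*log(x)/4 - 5*x**4/16.
Step 1. Integrate ∫(5*x**3*log(x)) dx by parts with u = log(x), dv = (5*x**3) dx, so v = 5*x**4/4 [assuming x > 0]: now 5*x**4*log(x)/4 + ∫(-5*x**3/4) dx.
Step 2. Evaluate the standard form: now 5*x**4*log(x)/4 - 5*x**4/16.
Answer: 5*x**4*log(x)/4 - 5*x**4/16.


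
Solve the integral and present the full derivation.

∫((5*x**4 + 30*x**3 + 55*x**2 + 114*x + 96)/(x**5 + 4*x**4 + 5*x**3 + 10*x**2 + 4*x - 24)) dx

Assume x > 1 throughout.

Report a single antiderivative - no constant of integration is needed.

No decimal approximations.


Step 1. Decompose ∫((5*x**4 + 30*x**3 + 55*x**2 + 114*x + 96)/(x**5 + 4*x**4 + 5*x**3 + 10*x**2 + 4*x - 24)) dx by partial fractions, (5*x**4 + 30*x**3 + 55*x**2 + 114*x + 96)/(x**5 + 4*x**4 + 5*x**3 + 10*x**2 + 4*x - 24) = 2/(x**2 + 4) - 3/(x + 3) + 3/(x + 2) + 5/(x - 1): now ∫(5/(x - 1)) dx + ∫(3/(x + 2)) dx + ∫(-3/(x + 3)) dx + ∫(2/(x**2 + 4)) dx.
Step 2. Evaluate the standard form [assuming x > -2]: now 3*log(x + 2) + ∫(5/(x - 1)) dx + ∫(-3/(x + 3)) dx + ∫(2/(x**2 + 4)) dx.
Step 3. Evaluate the standard form [assuming x > 1]: now 5*log(x - 1) + 3*log(x + 2) + ∫(-3/(x + 3)) dx + ∫(2/(x**2 + 4)) dx.
Step 4. Evaluate the standard form [assuming x > -3]: now 5*log(x - 1) + 3*log(x + 2) - 3*log(x + 3) + ∫(2/(x**2 + 4)) dx.
Step 5. Evaluate the standard form: now 5*log(x - 1) + 3*log(x + 2) - 3*log(x + 3) + atan(x/2).
Answer: 5*log(x - 1) + 3*log(x + 2) - 3*log(x + 3) + atan(x/2).


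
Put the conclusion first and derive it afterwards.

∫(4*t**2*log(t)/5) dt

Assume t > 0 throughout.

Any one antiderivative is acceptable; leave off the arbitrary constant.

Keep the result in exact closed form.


The answer is 4*t**3*log(t)/15 - 4*t**3/45.
Step 1. Integrate ∫(4*t**2*log(t)/5) dt by parts with u = log(t), dv = (4*t**2/5) dt, so v = 4*t**3/15 [assuming t > 0]: now 4*t**3*log(t)/15 + ∫(-4*t**2/15) dt.
Step 2. Evaluate the standard form: now 4*t**3*log(t)/15 - 4*t**3/45.
Answer: 4*t**3*log(t)/15 - 4*t**3/45.


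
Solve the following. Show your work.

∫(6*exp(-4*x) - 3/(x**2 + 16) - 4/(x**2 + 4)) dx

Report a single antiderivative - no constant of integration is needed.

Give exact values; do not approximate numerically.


Step 1. Rewrite: now ∫(-4/(x**2 + 4)) dx + ∫(-3/(x**2 + 16)) dx + ∫(6*exp(-4*x)) dx.
Step 2. Evaluate the standard form: now -2*atan(x/2) + ∫(-3/(x**2 + 16)) dx + ∫(6*exp(-4*x)) dx.
Step 3. Evaluate the standard form: now -3*atan(x/4)/4 - 2*atan(x/2) + ∫(6*exp(-4*x)) dx.
Step 4. Evaluate the standard form: now -3*atan(x/4)/4 - 2*atan(x/2) - 3*exp(-4*x)/2.
Answer: -3*atan(x/4)/4 - 2*atan(x/2) - 3*exp(-4*x)/2.


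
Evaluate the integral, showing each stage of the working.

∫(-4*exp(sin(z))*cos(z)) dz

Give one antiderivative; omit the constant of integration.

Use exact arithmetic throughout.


Step 1. Substitute u = sin(z), turning ∫(-4*exp(sin(z))*cos(z)) dz into ∫(-4*exp(u)) du: now ∫(-4*exp(u)) du.
Step 2. Evaluate the standard form: now -4*exp(u).
Step 3. Substitute back u = sin(z): now -4*exp(sin(z)).
Answer: -4*exp(sin(z)).


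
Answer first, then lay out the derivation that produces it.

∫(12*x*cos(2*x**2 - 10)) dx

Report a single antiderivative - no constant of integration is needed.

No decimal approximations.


The answer is 3*sin(2*x**2 - 10).
Step 1. Substitute u = x**2 - 5, turning ∫(12*x*cos(2*x**2 - 10)) dx into ∫(6*cos(2*u)) du: now ∫(6*cos(2*u)) du.
Step 2. Evaluate the standard form: now 3*sin(2*u).
Step 3. Substitute back u = x**2 - 5: now 3*sin(2*x**2 - 10).
Answer: 3*sin(2*x**2 - 10).


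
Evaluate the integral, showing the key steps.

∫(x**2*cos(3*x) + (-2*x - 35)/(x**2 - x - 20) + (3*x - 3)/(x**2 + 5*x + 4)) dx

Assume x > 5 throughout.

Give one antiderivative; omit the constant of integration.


Step 1. Rewrite: now ∫(x**2*cos(3*x)) dx + ∫((-2*x - 35)/(x**2 - x - 20)) dx + ∫((3*x - 3)/(x**2 + 5*x + 4)) dx.
Step 2. Decompose ∫((-2*x - 35)/(x**2 - x - 20)) dx by partial fractions, (-2*x - 35)/(x**2 - x - 20) = 3/(x + 4) - 5/(x - 5): now ∫(x**2*cos(3*x)) dx + ∫((3*x - 3)/(x**2 + 5*x + 4)) dx + ∫(-5/(x - 5)) dx + ∫(3/(x + 4)) dx.
Step 3. Evaluate the standard form [assuming x > -4]: now 3*log(x + 4) + ∫(x**2*cos(3*x)) dx + ∫((3*x - 3)/(x**2 + 5*x + 4)) dx + ∫(-5/(x - 5)) dx.
Step 4. Evaluate the standard form [assuming x > 5]: now -5*log(x - 5) + 3*log(x + 4) + ∫(x**2*cos(3*x)) dx + ∫((3*x - 3)/(x**2 + 5*x + 4)) dx.
Step 5. Decompose ∫((3*x - 3)/(x**2 + 5*x + 4)) dx by partial fractions, (3*x - 3)/(x**2 + 5*x + 4) = 5/(x + 4) - 2/(x + 1): now -5*log(x - 5) + 3*log(x + 4) + ∫(x**2*cos(3*x)) dx + ∫(-2/(x + 1)) dx + ∫(5/(x + 4)) dx.
Step 6. Evaluate the standard form [assuming x > -1]: now -5*log(x - 5) - 2*log(x + 1) + 3*log(x + 4) + ∫(x**2*cos(3*x)) dx + ∫(5/(x + 4)) dx.
Step 7. Evaluate the standard form [assuming x > -4]: now -5*log(x - 5) - 2*log(x + 1) + 8*log(x + 4) + ∫(x**2*cos(3*x)) dx.
Step 8. Integrate ∫(x**2*cos(3*x)) dx by parts with u = x**2, dv = (cos(3*x)) dx, so v = sin(3*x)/3: now x**2*sin(3*x)/3 - 5*log(x - 5) - 2*log(x + 1) + 8*log(x + 4) + ∫(-2*x*sin(3*x)/3) dx.
Step 9. Integrate ∫(-2*x*sin(3*x)/3) dx by parts with u = x, dv = (-2*sin(3*x)/3) dx, so v = 2*cos(3*x)/9: now x**2*sin(3*x)/3 + 2*x*cos(3*x)/9 - 5*log(x - 5) - 2*log(x + 1) + 8*log(x + 4) + ∫(-2*cos(3*x)/9) dx.
Step 10. Evaluate the standard form: now x**2*sin(3*x)/3 + 2*x*cos(3*x)/9 - 5*log(x - 5) - 2*log(x + 1) + 8*log(x + 4) - 2*sin(3*x)/27.
Answer: x**2*sin(3*x)/3 + 2*x*cos(3*x)/9 - 5*log(x - 5) - 2*log(x + 1) + 8*log(x + 4) - 2*sin(3*x)/27.


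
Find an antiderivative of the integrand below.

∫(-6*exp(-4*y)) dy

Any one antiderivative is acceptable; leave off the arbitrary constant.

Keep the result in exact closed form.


Answer: 3*exp(-4*y)/2.


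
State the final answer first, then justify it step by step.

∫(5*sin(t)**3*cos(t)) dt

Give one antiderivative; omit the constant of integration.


The answer is 5*sin(t)**4/4.
Step 1. Substitute u = sin(t), turning ∫(5*sin(t)**3*cos(t)) dt into ∫(5*u**3) du: now ∫(5*u**3) du.
Step 2. Evaluate the standard form: now 5*u**4/4.
Step 3. Substitute back u = sin(t): now 5*sin(t)**4/4.
Answer: 5*sin(t)**4/4.


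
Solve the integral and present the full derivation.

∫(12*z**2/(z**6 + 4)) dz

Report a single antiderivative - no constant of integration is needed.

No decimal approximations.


Step 1. Substitute u = z**3, turning ∫(12*z**2/(z**6 + 4)) dz into ∫(4/(u**2 + 4)) du: now ∫(4/(u**2 + 4)) du.
Step 2. Evaluate the standard form: now 2*atan(u/2).
Step 3. Substitute back u = z**3: now 2*atan(z**3/2).
Answer: 2*atan(z**3/2).


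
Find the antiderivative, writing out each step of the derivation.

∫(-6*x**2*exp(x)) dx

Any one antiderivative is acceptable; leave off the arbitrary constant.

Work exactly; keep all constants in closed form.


Step 1. Integrate ∫(-6*x**2*exp(x)) dx by parts with u = x**2, dv = (-6*exp(x)) dx, so v = -6*exp(x): now -6*x**2*exp(x) + ∫(12*x*exp(x)) dx.
Step 2. Integrate ∫(12*x*exp(x)) dx by parts with u = x, dv = (12*exp(x)) dx, so v = 12*exp(x): now -6*x**2*exp(x) + 12*x*exp(x) + ∫(-12*exp(x)) dx.
Step 3. Evaluate the standard form: now -6*x**2*exp(x) + 12*x*exp(x) - 12*exp(x).
Answer: -6*x**2*exp(x) + 12*x*exp(x) - 12*exp(x).


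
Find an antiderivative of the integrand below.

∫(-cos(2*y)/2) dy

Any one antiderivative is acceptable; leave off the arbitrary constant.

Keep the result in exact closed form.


Answer: -sin(2*y)/4.


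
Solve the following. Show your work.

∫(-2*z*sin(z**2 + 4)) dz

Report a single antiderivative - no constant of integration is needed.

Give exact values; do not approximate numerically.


Step 1. Substitute u = z**2 + 4, turning ∫(-2*z*sin(z**2 + 4)) dz into ∫(-sin(u)) du: now ∫(-sin(u)) du.
Step 2. Evaluate the standard form: now cos(u).
Step 3. Substitute back u = z**2 + 4: now cos(z**2 + 4).
Answer: cos(z**2 + 4).


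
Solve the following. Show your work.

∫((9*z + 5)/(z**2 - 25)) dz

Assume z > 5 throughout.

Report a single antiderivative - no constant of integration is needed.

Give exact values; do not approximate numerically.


Step 1. Decompose ∫((9*z + 5)/(z**2 - 25)) dz by partial fractions, (9*z + 5)/(z**2 - 25) = 4/(z + 5) + 5/(z - 5): now ∫(5/(z - 5)) dz + ∫(4/(z + 5)) dz.
Step 2. Evaluate the standard form [assuming z > -5]: now 4*log(z + 5) + ∫(5/(z - 5)) dz.
Step 3. Evaluate the standard form [assuming z > 5]: now 5*log(z - 5) + 4*log(z + 5).
Answer: 5*log(z - 5) + 4*log(z + 5).


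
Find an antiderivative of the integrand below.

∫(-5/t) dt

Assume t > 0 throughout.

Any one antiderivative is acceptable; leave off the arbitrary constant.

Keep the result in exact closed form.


Answer: -5*log(t).


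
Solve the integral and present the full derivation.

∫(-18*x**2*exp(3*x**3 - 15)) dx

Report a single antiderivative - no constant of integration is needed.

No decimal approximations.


Step 1. Substitute u = x**3 - 5, turning ∫(-18*x**2*exp(3*x**3 - 15)) dx into ∫(-6*exp(3*u)) du: now ∫(-6*exp(3*u)) du.
Step 2. Evaluate the standard form: now -2*exp(3*u).
Step 3. Substitute back u = x**3 - 5: now -2*exp(3*x**3 - 15).
Answer: -2*exp(3*x**3 - 15).


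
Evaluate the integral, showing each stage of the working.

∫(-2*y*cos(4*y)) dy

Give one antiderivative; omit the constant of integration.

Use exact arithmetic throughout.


Step 1. Integrate ∫(-2*y*cos(4*y)) dy by parts with u = y, dv = (-2*cos(4*y)) dy, so v = -sin(4*y)/2: now -y*sin(4*y)/2 + ∫(sin(4*y)/2) dy.
Step 2. Evaluate the standard form: now -y*sin(4*y)/2 - cos(4*y)/8.
Answer: -y*sin(4*y)/2 - cos(4*y)/8.


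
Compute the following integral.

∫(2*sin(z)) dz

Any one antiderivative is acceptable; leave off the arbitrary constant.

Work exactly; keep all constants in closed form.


Answer: -2*cos(z).


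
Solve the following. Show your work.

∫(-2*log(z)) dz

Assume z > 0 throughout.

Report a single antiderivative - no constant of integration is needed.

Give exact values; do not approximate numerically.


Step 1. Integrate ∫(-2*log(z)) dz by parts with u = log(z), dv = (-2) dz, so v = -2*z [assuming z > 0]: now -2*z*log(z) + ∫(2) dz.
Step 2. Evaluate the standard form: now -2*z*log(z) + 2*z.
Answer: -2*z*log(z) + 2*z.


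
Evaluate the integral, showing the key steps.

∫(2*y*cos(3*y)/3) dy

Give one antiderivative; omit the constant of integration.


Step 1. Integrate ∫(2*y*cos(3*y)/3) dy by parts with u = y, dv = (2*cos(3*y)/3) dy, so v = 2*sin(3*y)/9: now 2*y*sin(3*y)/9 + ∫(-2*sin(3*y)/9) dy.
Step 2. Evaluate the standard form: now 2*y*sin(3*y)/9 + 2*cos(3*y)/27.
Answer: 2*y*sin(3*y)/9 + 2*cos(3*y)/27.


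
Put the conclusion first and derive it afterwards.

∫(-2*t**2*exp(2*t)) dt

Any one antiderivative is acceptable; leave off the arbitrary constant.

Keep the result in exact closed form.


The answer is -t**2*exp(2*t) + t*exp(2*t) - exp(2*t)/2.
Step 1. Integrate ∫(-2*t**2*exp(2*t)) dt by parts with u = t**2, dv = (-2*exp(2*t)) dt, so v = -exp(2*t): now -t**2*exp(2*t) + ∫(2*t*exp(2*t)) dt.
Step 2. Integrate ∫(2*t*exp(2*t)) dt by parts with u = t, dv = (2*exp(2*t)) dt, so v = exp(2*t): now -t**2*exp(2*t) + t*exp(2*t) + ∫(-exp(2*t)) dt.
Step 3. Evaluate the standard form: now -t**2*exp(2*t) + t*exp(2*t) - exp(2*t)/2.
Answer: -t**2*exp(2*t) + t*exp(2*t) - exp(2*t)/2.


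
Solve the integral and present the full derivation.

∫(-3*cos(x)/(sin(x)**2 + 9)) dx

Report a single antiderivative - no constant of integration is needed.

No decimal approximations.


Step 1. Substitute u = sin(x), turning ∫(-3*cos(x)/(sin(x)**2 + 9)) dx into ∫(-3/(u**2 + 9)) du: now ∫(-3/(u**2 + 9)) du.
Step 2. Evaluate the standard form: now -atan(u/3).
Step 3. Substitute back u = sin(x): now -atan(sin(x)/3).
Answer: -atan(sin(x)/3).


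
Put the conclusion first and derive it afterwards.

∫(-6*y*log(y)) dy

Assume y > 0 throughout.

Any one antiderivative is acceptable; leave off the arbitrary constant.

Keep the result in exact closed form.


The answer is -3*y**2*log(y) + 3*y**2/2.
Step 1. Integrate ∫(-6*y*log(y)) dy by parts with u = log(y), dv = (-6*y) dy, so v = -3*y**2 [assuming y > 0]: now -3*y**2*log(y) + ∫(3*y) dy.
Step 2. Evaluate the standard form: now -3*y**2*log(y) + 3*y**2/2.
Answer: -3*y**2*log(y) + 3*y**2/2.


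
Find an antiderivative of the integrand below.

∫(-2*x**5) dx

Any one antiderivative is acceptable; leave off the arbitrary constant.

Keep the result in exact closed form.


Answer: -x**6/3.


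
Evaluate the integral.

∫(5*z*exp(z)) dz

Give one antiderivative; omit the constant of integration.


Answer: 5*z*exp(z) - 5*exp(z).


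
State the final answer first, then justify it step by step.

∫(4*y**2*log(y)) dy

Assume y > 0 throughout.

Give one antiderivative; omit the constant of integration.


The answer is 4*y**3*log(y)/3 - 4*y**3/9.
Step 1. Integrate ∫(4*y**2*log(y)) dy by parts with u = log(y), dv = (4*y**2) dy, so v = 4*y**3/3 [assuming y > 0]: now 4*y**3*log(y)/3 + ∫(-4*y**2/3) dy.
Step 2. Evaluate the standard form: now 4*y**3*log(y)/3 - 4*y**3/9.
Answer: 4*y**3*log(y)/3 - 4*y**3/9.


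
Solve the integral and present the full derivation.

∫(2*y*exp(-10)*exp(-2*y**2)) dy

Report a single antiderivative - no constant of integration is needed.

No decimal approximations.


Step 1. Substitute u = y**2 + 5, turning ∫(2*y*exp(-10)*exp(-2*y**2)) dy into ∫(exp(-2*u)) du: now ∫(exp(-2*u)) du.
Step 2. Evaluate the standard form: now -exp(-2*u)/2.
Step 3. Substitute back u = y**2 + 5: now -exp(-2*y**2 - 10)/2.
Answer: -exp(-2*y**2 - 10)/2.


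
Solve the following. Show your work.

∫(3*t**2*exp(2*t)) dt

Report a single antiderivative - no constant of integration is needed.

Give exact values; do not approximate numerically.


Step 1. Integrate ∫(3*t**2*exp(2*t)) dt by parts with u = t**2, dv = (3*exp(2*t)) dt, so v = 3*exp(2*t)/2: now 3*t**2*exp(2*t)/2 + ∫(-3*t*exp(2*t)) dt.
Step 2. Integrate ∫(-3*t*exp(2*t)) dt by parts with u = t, dv = (-3*exp(2*t)) dt, so v = -3*exp(2*t)/2: now 3*t**2*exp(2*t)/2 - 3*t*exp(2*t)/2 + ∫(3*exp(2*t)/2) dt.
Step 3. Evaluate the standard form: now 3*t**2*exp(2*t)/2 - 3*t*exp(2*t)/2 + 3*exp(2*t)/4.
Answer: 3*t**2*exp(2*t)/2 - 3*t*exp(2*t)/2 + 3*exp(2*t)/4.


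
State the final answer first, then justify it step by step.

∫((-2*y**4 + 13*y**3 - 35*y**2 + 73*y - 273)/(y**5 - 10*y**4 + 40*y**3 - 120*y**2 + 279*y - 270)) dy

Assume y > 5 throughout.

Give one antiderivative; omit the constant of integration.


The answer is -2*log(y - 5) + 5*log(y - 3) - 5*log(y - 2) - 2*atan(y/3)/3.
Step 1. Decompose ∫((-2*y**4 + 13*y**3 - 35*y**2 + 73*y - 273)/(y**5 - 10*y**4 + 40*y**3 - 120*y**2 + 279*y - 270)) dy by partial fractions, (-2*y**4 + 13*y**3 - 35*y**2 + 73*y - 273)/(y**5 - 10*y**4 + 40*y**3 - 120*y**2 + 279*y - 270) = -2/(y**2 + 9) - 5/(y - 2) + 5/(y - 3) - 2/(y - 5): now ∫(-2/(y - 5)) dy + ∫(5/(y - 3)) dy + ∫(-5/(y - 2)) dy + ∫(-2/(y**2 + 9)) dy.
Step 2. Evaluate the standard form [assuming y > 2]: now -5*log(y - 2) + ∫(-2/(y - 5)) dy + ∫(5/(y - 3)) dy + ∫(-2/(y**2 + 9)) dy.
Step 3. Evaluate the standard form [assuming y > 3]: now 5*log(y - 3) - 5*log(y - 2) + ∫(-2/(y - 5)) dy + ∫(-2/(y**2 + 9)) dy.
Step 4. Evaluate the standard form [assuming y > 5]: now -2*log(y - 5) + 5*log(y - 3) - 5*log(y - 2) + ∫(-2/(y**2 + 9)) dy.
Step 5. Evaluate the standard form: now -2*log(y - 5) + 5*log(y - 3) - 5*log(y - 2) - 2*atan(y/3)/3.
Answer: -2*log(y - 5) + 5*log(y - 3) - 5*log(y - 2) - 2*atan(y/3)/3.


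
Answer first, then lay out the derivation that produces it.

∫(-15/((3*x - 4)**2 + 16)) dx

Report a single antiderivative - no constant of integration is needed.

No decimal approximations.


The answer is -5*atan(3*x/4 - 1)/4.
Step 1. Substitute u = 3*x - 4, turning ∫(-15/((3*x - 4)**2 + 16)) dx into ∫(-5/(u**2 + 16)) du: now ∫(-5/(u**2 + 16)) du.
Step 2. Evaluate the standard form: now -5*atan(u/4)/4.
Step 3. Substitute back u = 3*x - 4: now -5*atan(3*x/4 - 1)/4.
Answer: -5*atan(3*x/4 - 1)/4.
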